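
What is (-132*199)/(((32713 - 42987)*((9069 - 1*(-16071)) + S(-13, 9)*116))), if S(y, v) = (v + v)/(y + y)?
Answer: 2587/25356232 ≈ 0.00010203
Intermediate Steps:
S(y, v) = v/y (S(y, v) = (2*v)/((2*y)) = (2*v)*(1/(2*y)) = v/y)
(-132*199)/(((32713 - 42987)*((9069 - 1*(-16071)) + S(-13, 9)*116))) = (-132*199)/(((32713 - 42987)*((9069 - 1*(-16071)) + (9/(-13))*116))) = -26268*(-1/(10274*((9069 + 16071) + (9*(-1/13))*116))) = -26268*(-1/(10274*(25140 - 9/13*116))) = -26268*(-1/(10274*(25140 - 1044/13))) = -26268/((-10274*325776/13)) = -26268/(-3347022624/13) = -26268*(-13/3347022624) = 2587/25356232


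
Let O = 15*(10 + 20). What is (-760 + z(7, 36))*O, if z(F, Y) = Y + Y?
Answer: -309600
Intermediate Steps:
z(F, Y) = 2*Y
O = 450 (O = 15*30 = 450)
(-760 + z(7, 36))*O = (-760 + 2*36)*450 = (-760 + 72)*450 = -688*450 = -309600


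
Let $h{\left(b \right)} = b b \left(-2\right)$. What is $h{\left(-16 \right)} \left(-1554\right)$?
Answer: $795648$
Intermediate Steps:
$h{\left(b \right)} = - 2 b^{2}$ ($h{\left(b \right)} = b^{2} \left(-2\right) = - 2 b^{2}$)
$h{\left(-16 \right)} \left(-1554\right) = - 2 \left(-16\right)^{2} \left(-1554\right) = \left(-2\right) 256 \left(-1554\right) = \left(-512\right) \left(-1554\right) = 795648$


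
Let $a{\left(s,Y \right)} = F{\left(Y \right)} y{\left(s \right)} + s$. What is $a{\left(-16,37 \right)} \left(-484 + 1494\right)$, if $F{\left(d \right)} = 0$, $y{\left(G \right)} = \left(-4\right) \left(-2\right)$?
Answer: $-16160$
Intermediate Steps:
$y{\left(G \right)} = 8$
$a{\left(s,Y \right)} = s$ ($a{\left(s,Y \right)} = 0 \cdot 8 + s = 0 + s = s$)
$a{\left(-16,37 \right)} \left(-484 + 1494\right) = - 16 \left(-484 + 1494\right) = \left(-16\right) 1010 = -16160$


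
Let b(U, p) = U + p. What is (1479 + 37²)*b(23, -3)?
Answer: 56960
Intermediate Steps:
(1479 + 37²)*b(23, -3) = (1479 + 37²)*(23 - 3) = (1479 + 1369)*20 = 2848*20 = 56960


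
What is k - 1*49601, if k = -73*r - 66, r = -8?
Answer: -49083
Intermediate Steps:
k = 518 (k = -73*(-8) - 66 = 584 - 66 = 518)
k - 1*49601 = 518 - 1*49601 = 518 - 49601 = -49083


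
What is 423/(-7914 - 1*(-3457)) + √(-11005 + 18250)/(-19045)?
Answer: -423/4457 - 3*√805/19045 ≈ -0.099376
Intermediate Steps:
423/(-7914 - 1*(-3457)) + √(-11005 + 18250)/(-19045) = 423/(-7914 + 3457) + √7245*(-1/19045) = 423/(-4457) + (3*√805)*(-1/19045) = 423*(-1/4457) - 3*√805/19045 = -423/4457 - 3*√805/19045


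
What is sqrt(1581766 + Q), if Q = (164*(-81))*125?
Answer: I*sqrt(78734) ≈ 280.6*I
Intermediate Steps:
Q = -1660500 (Q = -13284*125 = -1660500)
sqrt(1581766 + Q) = sqrt(1581766 - 1660500) = sqrt(-78734) = I*sqrt(78734)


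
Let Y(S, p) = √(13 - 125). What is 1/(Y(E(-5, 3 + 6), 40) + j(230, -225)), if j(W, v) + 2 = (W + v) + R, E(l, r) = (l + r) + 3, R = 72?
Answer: 75/5737 - 4*I*√7/5737 ≈ 0.013073 - 0.0018447*I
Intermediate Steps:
E(l, r) = 3 + l + r
Y(S, p) = 4*I*√7 (Y(S, p) = √(-112) = 4*I*√7)
j(W, v) = 70 + W + v (j(W, v) = -2 + ((W + v) + 72) = -2 + (72 + W + v) = 70 + W + v)
1/(Y(E(-5, 3 + 6), 40) + j(230, -225)) = 1/(4*I*√7 + (70 + 230 - 225)) = 1/(4*I*√7 + 75) = 1/(75 + 4*I*√7)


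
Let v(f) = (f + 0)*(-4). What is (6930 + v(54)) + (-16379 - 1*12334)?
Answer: -21999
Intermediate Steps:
v(f) = -4*f (v(f) = f*(-4) = -4*f)
(6930 + v(54)) + (-16379 - 1*12334) = (6930 - 4*54) + (-16379 - 1*12334) = (6930 - 216) + (-16379 - 12334) = 6714 - 28713 = -21999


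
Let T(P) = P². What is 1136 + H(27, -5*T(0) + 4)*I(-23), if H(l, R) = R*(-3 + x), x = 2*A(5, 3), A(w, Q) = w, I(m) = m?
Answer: 492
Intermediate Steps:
x = 10 (x = 2*5 = 10)
H(l, R) = 7*R (H(l, R) = R*(-3 + 10) = R*7 = 7*R)
1136 + H(27, -5*T(0) + 4)*I(-23) = 1136 + (7*(-5*0² + 4))*(-23) = 1136 + (7*(-5*0 + 4))*(-23) = 1136 + (7*(0 + 4))*(-23) = 1136 + (7*4)*(-23) = 1136 + 28*(-23) = 1136 - 644 = 492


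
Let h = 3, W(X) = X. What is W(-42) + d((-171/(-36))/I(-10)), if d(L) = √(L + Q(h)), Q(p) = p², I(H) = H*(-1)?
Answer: -42 + √3790/20 ≈ -38.922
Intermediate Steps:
I(H) = -H
d(L) = √(9 + L) (d(L) = √(L + 3²) = √(L + 9) = √(9 + L))
W(-42) + d((-171/(-36))/I(-10)) = -42 + √(9 + (-171/(-36))/((-1*(-10)))) = -42 + √(9 - 171*(-1/36)/10) = -42 + √(9 + (19/4)*(⅒)) = -42 + √(9 + 19/40) = -42 + √(379/40) = -42 + √3790/20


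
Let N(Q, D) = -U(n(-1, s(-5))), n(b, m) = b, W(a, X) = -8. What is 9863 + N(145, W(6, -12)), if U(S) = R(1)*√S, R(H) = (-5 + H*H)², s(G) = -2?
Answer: 9863 - 16*I ≈ 9863.0 - 16.0*I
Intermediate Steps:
R(H) = (-5 + H²)²
U(S) = 16*√S (U(S) = (-5 + 1²)²*√S = (-5 + 1)²*√S = (-4)²*√S = 16*√S)
N(Q, D) = -16*I (N(Q, D) = -16*√(-1) = -16*I)
9863 + N(145, W(6, -12)) = 9863 - 16*I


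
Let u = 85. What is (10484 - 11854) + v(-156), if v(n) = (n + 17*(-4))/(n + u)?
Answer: -97046/71 ≈ -1366.8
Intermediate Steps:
v(n) = (-68 + n)/(85 + n) (v(n) = (n + 17*(-4))/(n + 85) = (n - 68)/(85 + n) = (-68 + n)/(85 + n))
(10484 - 11854) + v(-156) = (10484 - 11854) + (-68 - 156)/(85 - 156) = -1370 - 224/(-71) = -1370 - 1/71*(-224) = -1370 + 224/71 = -97046/71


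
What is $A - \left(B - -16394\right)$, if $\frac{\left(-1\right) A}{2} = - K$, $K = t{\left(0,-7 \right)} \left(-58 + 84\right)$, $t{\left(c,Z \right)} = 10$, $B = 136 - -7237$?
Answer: $-23247$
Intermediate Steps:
$B = 7373$ ($B = 136 + 7237 = 7373$)
$K = 260$ ($K = 10 \left(-58 + 84\right) = 10 \cdot 26 = 260$)
$A = 520$ ($A = - 2 \left(\left(-1\right) 260\right) = \left(-2\right) \left(-260\right) = 520$)
$A - \left(B - -16394\right) = 520 - \left(7373 - -16394\right) = 520 - \left(7373 + 16394\right) = 520 - 23767 = -23247$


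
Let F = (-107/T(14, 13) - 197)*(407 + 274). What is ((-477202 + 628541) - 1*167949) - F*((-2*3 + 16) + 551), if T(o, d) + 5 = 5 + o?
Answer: 1094314925/14 ≈ 7.8165e+7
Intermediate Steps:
T(o, d) = o (T(o, d) = -5 + (5 + o) = o)
F = -1951065/14 (F = (-107/14 - 197)*(407 + 274) = (-107*1/14 - 197)*681 = (-107/14 - 197)*681 = -2865/14*681 = -1951065/14 ≈ -1.3936e+5)
((-477202 + 628541) - 1*167949) - F*((-2*3 + 16) + 551) = ((-477202 + 628541) - 1*167949) - (-1951065)*((-2*3 + 16) + 551)/14 = (151339 - 167949) - (-1951065)*((-6 + 16) + 551)/14 = -16610 - (-1951065)*(10 + 551)/14 = -16610 - (-1951065)*561/14 = -16610 - 1*(-1094547465/14) = -16610 + 1094547465/14 = 1094314925/14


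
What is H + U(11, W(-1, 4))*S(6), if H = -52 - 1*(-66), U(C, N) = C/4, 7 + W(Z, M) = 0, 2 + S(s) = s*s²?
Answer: 1205/2 ≈ 602.50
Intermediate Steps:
S(s) = -2 + s³ (S(s) = -2 + s*s² = -2 + s³)
W(Z, M) = -7 (W(Z, M) = -7 + 0 = -7)
U(C, N) = C/4 (U(C, N) = C*(¼) = C/4)
H = 14 (H = -52 + 66 = 14)
H + U(11, W(-1, 4))*S(6) = 14 + ((¼)*11)*(-2 + 6³) = 14 + 11*(-2 + 216)/4 = 14 + (11/4)*214 = 14 + 1177/2 = 1205/2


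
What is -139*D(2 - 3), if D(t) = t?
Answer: 139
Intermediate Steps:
-139*D(2 - 3) = -139*(2 - 3) = -139*(-1) = 139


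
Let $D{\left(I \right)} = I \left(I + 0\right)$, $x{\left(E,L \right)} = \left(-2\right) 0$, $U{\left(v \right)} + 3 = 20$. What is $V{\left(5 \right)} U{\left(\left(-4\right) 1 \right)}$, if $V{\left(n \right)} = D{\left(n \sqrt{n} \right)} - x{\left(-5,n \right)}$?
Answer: $2125$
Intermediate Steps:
$U{\left(v \right)} = 17$ ($U{\left(v \right)} = -3 + 20 = 17$)
$x{\left(E,L \right)} = 0$
$D{\left(I \right)} = I^{2}$ ($D{\left(I \right)} = I I = I^{2}$)
$V{\left(n \right)} = n^{3}$ ($V{\left(n \right)} = \left(n \sqrt{n}\right)^{2} - 0 = \left(n^{\frac{3}{2}}\right)^{2} + 0 = n^{3} + 0 = n^{3}$)
$V{\left(5 \right)} U{\left(\left(-4\right) 1 \right)} = 5^{3} \cdot 17 = 125 \cdot 17 = 2125$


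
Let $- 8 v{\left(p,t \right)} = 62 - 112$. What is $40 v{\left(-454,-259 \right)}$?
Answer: $250$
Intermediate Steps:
$v{\left(p,t \right)} = \frac{25}{4}$ ($v{\left(p,t \right)} = - \frac{62 - 112}{8} = \left(- \frac{1}{8}\right) \left(-50\right) = \frac{25}{4}$)
$40 v{\left(-454,-259 \right)} = 40 \cdot \frac{25}{4} = 250$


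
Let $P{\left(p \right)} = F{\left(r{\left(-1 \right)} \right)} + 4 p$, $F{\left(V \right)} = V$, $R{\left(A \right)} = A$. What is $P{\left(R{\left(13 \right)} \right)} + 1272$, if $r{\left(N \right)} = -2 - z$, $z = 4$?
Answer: $1318$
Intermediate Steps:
$r{\left(N \right)} = -6$ ($r{\left(N \right)} = -2 - 4 = -6$)
$P{\left(p \right)} = -6 + 4 p$
$P{\left(R{\left(13 \right)} \right)} + 1272 = \left(-6 + 4 \cdot 13\right) + 1272 = \left(-6 + 52\right) + 1272 = 46 + 1272 = 1318$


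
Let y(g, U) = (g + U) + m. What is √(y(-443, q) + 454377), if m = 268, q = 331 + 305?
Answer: √454838 ≈ 674.42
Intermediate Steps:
q = 636
y(g, U) = 268 + U + g (y(g, U) = (g + U) + 268 = (U + g) + 268 = 268 + U + g)
√(y(-443, q) + 454377) = √((268 + 636 - 443) + 454377) = √(461 + 454377) = √454838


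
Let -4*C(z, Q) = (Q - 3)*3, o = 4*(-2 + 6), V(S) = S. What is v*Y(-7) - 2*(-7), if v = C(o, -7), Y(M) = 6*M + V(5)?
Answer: -527/2 ≈ -263.50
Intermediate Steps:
o = 16 (o = 4*4 = 16)
Y(M) = 5 + 6*M (Y(M) = 6*M + 5 = 5 + 6*M)
C(z, Q) = 9/4 - 3*Q/4 (C(z, Q) = -(Q - 3)*3/4 = -(-3 + Q)*3/4 = -(-9 + 3*Q)/4 = 9/4 - 3*Q/4)
v = 15/2 (v = 9/4 - 3/4*(-7) = 9/4 + 21/4 = 15/2 ≈ 7.5000)
v*Y(-7) - 2*(-7) = 15*(5 + 6*(-7))/2 - 2*(-7) = 15*(5 - 42)/2 + 14 = (15/2)*(-37) + 14 = -555/2 + 14 = -527/2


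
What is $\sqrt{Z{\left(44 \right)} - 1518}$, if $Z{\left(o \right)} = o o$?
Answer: $\sqrt{418} \approx 20.445$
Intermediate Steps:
$Z{\left(o \right)} = o^{2}$
$\sqrt{Z{\left(44 \right)} - 1518} = \sqrt{44^{2} - 1518} = \sqrt{1936 - 1518} = \sqrt{418}$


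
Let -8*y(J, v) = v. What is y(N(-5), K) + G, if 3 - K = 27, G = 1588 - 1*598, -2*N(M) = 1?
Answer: 993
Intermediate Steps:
N(M) = -1/2 (N(M) = -1/2*1 = -1/2)
G = 990 (G = 1588 - 598 = 990)
K = -24 (K = 3 - 1*27 = 3 - 27 = -24)
y(J, v) = -v/8
y(N(-5), K) + G = -1/8*(-24) + 990 = 3 + 990 = 993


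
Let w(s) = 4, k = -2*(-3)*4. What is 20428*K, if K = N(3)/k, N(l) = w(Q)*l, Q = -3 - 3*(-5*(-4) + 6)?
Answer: 10214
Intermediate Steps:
k = 24 (k = 6*4 = 24)
Q = -81 (Q = -3 - 3*(20 + 6) = -3 - 3*26 = -3 - 78 = -81)
N(l) = 4*l
K = 1/2 (K = (4*3)/24 = 12*(1/24) = 1/2 ≈ 0.50000)
20428*K = 20428*(1/2) = 10214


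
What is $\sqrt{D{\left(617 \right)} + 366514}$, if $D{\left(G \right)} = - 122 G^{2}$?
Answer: $2 i \sqrt{11519386} \approx 6788.0 i$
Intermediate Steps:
$\sqrt{D{\left(617 \right)} + 366514} = \sqrt{- 122 \cdot 617^{2} + 366514} = \sqrt{\left(-122\right) 380689 + 366514} = \sqrt{-46444058 + 366514} = \sqrt{-46077544} = 2 i \sqrt{11519386}$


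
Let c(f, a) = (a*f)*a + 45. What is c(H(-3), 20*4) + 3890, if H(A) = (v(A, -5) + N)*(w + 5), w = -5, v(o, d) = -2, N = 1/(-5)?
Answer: 3935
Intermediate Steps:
N = -⅕ ≈ -0.20000
H(A) = 0 (H(A) = (-2 - ⅕)*(-5 + 5) = -11/5*0 = 0)
c(f, a) = 45 + f*a² (c(f, a) = f*a² + 45 = 45 + f*a²)
c(H(-3), 20*4) + 3890 = (45 + 0*(20*4)²) + 3890 = (45 + 0*80²) + 3890 = (45 + 0*6400) + 3890 = (45 + 0) + 3890 = 45 + 3890 = 3935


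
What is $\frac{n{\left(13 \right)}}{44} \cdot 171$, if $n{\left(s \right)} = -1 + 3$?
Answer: $\frac{171}{22} \approx 7.7727$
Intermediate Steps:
$n{\left(s \right)} = 2$
$\frac{n{\left(13 \right)}}{44} \cdot 171 = \frac{2}{44} \cdot 171 = 2 \cdot \frac{1}{44} \cdot 171 = \frac{1}{22} \cdot 171 = \frac{171}{22}$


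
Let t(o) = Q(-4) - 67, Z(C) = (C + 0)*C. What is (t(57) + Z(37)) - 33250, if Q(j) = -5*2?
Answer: -31958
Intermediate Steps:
Z(C) = C² (Z(C) = C*C = C²)
Q(j) = -10
t(o) = -77 (t(o) = -10 - 67 = -77)
(t(57) + Z(37)) - 33250 = (-77 + 37²) - 33250 = (-77 + 1369) - 33250 = 1292 - 33250 = -31958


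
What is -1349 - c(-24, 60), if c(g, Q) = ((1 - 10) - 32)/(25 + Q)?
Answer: -114624/85 ≈ -1348.5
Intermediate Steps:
c(g, Q) = -41/(25 + Q) (c(g, Q) = (-9 - 32)/(25 + Q) = -41/(25 + Q))
-1349 - c(-24, 60) = -1349 - (-41)/(25 + 60) = -1349 - (-41)/85 = -1349 - 1*(-41/85) = -1349 + 41/85 = -114624/85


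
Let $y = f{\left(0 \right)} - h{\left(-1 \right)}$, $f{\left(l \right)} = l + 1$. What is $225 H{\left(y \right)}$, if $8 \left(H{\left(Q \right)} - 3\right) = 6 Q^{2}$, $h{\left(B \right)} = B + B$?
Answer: $\frac{8775}{4} \approx 2193.8$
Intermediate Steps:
$f{\left(l \right)} = 1 + l$
$h{\left(B \right)} = 2 B$
$y = 3$ ($y = \left(1 + 0\right) - 2 \left(-1\right) = 1 - -2 = 1 + 2 = 3$)
$H{\left(Q \right)} = 3 + \frac{3 Q^{2}}{4}$ ($H{\left(Q \right)} = 3 + \frac{6 Q^{2}}{8} = 3 + \frac{3 Q^{2}}{4}$)
$225 H{\left(y \right)} = 225 \left(3 + \frac{3 \cdot 3^{2}}{4}\right) = 225 \left(3 + \frac{3}{4} \cdot 9\right) = 225 \left(3 + \frac{27}{4}\right) = 225 \cdot \frac{39}{4} = \frac{8775}{4}$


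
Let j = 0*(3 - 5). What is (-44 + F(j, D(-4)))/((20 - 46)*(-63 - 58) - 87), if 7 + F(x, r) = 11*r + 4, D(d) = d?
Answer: -13/437 ≈ -0.029748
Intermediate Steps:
j = 0 (j = 0*(-2) = 0)
F(x, r) = -3 + 11*r (F(x, r) = -7 + (11*r + 4) = -7 + (4 + 11*r) = -3 + 11*r)
(-44 + F(j, D(-4)))/((20 - 46)*(-63 - 58) - 87) = (-44 + (-3 + 11*(-4)))/((20 - 46)*(-63 - 58) - 87) = (-44 + (-3 - 44))/(-26*(-121) - 87) = (-44 - 47)/(3146 - 87) = -91/3059 = (1/3059)*(-91) = -13/437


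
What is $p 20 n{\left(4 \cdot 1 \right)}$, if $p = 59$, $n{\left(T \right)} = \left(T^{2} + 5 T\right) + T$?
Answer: $47200$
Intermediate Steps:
$n{\left(T \right)} = T^{2} + 6 T$
$p 20 n{\left(4 \cdot 1 \right)} = 59 \cdot 20 \cdot 4 \cdot 1 \left(6 + 4 \cdot 1\right) = 1180 \cdot 4 \left(6 + 4\right) = 1180 \cdot 4 \cdot 10 = 1180 \cdot 40 = 47200$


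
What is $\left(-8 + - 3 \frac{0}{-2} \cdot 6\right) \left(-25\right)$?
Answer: $200$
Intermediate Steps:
$\left(-8 + - 3 \frac{0}{-2} \cdot 6\right) \left(-25\right) = \left(-8 + - 3 \cdot 0 \left(- \frac{1}{2}\right) 6\right) \left(-25\right) = \left(-8 + \left(-3\right) 0 \cdot 6\right) \left(-25\right) = \left(-8 + 0 \cdot 6\right) \left(-25\right) = \left(-8 + 0\right) \left(-25\right) = \left(-8\right) \left(-25\right) = 200$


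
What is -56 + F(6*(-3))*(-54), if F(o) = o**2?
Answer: -17552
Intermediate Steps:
-56 + F(6*(-3))*(-54) = -56 + (6*(-3))**2*(-54) = -56 + (-18)**2*(-54) = -56 + 324*(-54) = -56 - 17496 = -17552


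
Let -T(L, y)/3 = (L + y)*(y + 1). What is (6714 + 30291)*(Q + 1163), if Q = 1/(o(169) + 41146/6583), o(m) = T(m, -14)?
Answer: 1714388166155430/39835381 ≈ 4.3037e+7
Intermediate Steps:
T(L, y) = -3*(1 + y)*(L + y) (T(L, y) = -3*(L + y)*(y + 1) = -3*(L + y)*(1 + y) = -3*(1 + y)*(L + y))
o(m) = -546 + 39*m (o(m) = -3*m - 3*(-14) - 3*(-14)² - 3*m*(-14) = -3*m + 42 - 3*196 + 42*m = -3*m + 42 - 588 + 42*m = -546 + 39*m)
Q = 6583/39835381 (Q = 1/((-546 + 39*169) + 41146/6583) = 1/((-546 + 6591) + 41146*(1/6583)) = 1/(6045 + 41146/6583) = 1/(39835381/6583) = 6583/39835381 ≈ 0.00016526)
(6714 + 30291)*(Q + 1163) = (6714 + 30291)*(6583/39835381 + 1163) = 37005*(46328554686/39835381) = 1714388166155430/39835381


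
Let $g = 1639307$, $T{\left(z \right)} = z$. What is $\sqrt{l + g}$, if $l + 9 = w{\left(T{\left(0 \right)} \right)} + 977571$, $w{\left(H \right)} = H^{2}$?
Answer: $\sqrt{2616869} \approx 1617.7$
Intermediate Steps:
$l = 977562$ ($l = -9 + \left(0^{2} + 977571\right) = -9 + \left(0 + 977571\right) = -9 + 977571 = 977562$)
$\sqrt{l + g} = \sqrt{977562 + 1639307} = \sqrt{2616869}$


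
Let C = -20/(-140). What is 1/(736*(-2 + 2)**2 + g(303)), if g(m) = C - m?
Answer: -7/2120 ≈ -0.0033019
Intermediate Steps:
C = 1/7 (C = -20*(-1/140) = 1/7 ≈ 0.14286)
g(m) = 1/7 - m
1/(736*(-2 + 2)**2 + g(303)) = 1/(736*(-2 + 2)**2 + (1/7 - 1*303)) = 1/(736*0**2 + (1/7 - 303)) = 1/(736*0 - 2120/7) = 1/(0 - 2120/7) = 1/(-2120/7) = -7/2120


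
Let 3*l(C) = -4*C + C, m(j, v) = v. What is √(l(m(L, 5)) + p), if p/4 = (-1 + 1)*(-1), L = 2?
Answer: I*√5 ≈ 2.2361*I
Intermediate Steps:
l(C) = -C (l(C) = (-4*C + C)/3 = (-3*C)/3 = -C)
p = 0 (p = 4*((-1 + 1)*(-1)) = 4*(0*(-1)) = 4*0 = 0)
√(l(m(L, 5)) + p) = √(-1*5 + 0) = √(-5 + 0) = √(-5) = I*√5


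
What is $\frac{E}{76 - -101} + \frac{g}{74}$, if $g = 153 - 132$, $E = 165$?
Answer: $\frac{5309}{4366} \approx 1.216$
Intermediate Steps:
$g = 21$ ($g = 153 - 132 = 21$)
$\frac{E}{76 - -101} + \frac{g}{74} = \frac{165}{76 - -101} + \frac{21}{74} = \frac{165}{76 + 101} + 21 \cdot \frac{1}{74} = \frac{165}{177} + \frac{21}{74} = 165 \cdot \frac{1}{177} + \frac{21}{74} = \frac{55}{59} + \frac{21}{74} = \frac{5309}{4366}$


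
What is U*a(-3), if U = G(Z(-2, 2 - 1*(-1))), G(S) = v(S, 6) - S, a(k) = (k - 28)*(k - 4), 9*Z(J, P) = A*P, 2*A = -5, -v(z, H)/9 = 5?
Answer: -57505/6 ≈ -9584.2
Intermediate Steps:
v(z, H) = -45 (v(z, H) = -9*5 = -45)
A = -5/2 (A = (½)*(-5) = -5/2 ≈ -2.5000)
Z(J, P) = -5*P/18 (Z(J, P) = (-5*P/2)/9 = -5*P/18)
a(k) = (-28 + k)*(-4 + k)
G(S) = -45 - S
U = -265/6 (U = -45 - (-5)*(2 - 1*(-1))/18 = -45 - (-5)*(2 + 1)/18 = -45 - (-5)*3/18 = -45 - 1*(-⅚) = -45 + ⅚ = -265/6 ≈ -44.167)
U*a(-3) = -265*(112 + (-3)² - 32*(-3))/6 = -265*(112 + 9 + 96)/6 = -265/6*217 = -57505/6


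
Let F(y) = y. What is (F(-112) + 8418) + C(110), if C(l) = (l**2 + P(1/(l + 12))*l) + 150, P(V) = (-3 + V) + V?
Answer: 1233896/61 ≈ 20228.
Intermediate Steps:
P(V) = -3 + 2*V
C(l) = 150 + l**2 + l*(-3 + 2/(12 + l)) (C(l) = (l**2 + (-3 + 2/(l + 12))*l) + 150 = (l**2 + (-3 + 2/(12 + l))*l) + 150 = (l**2 + l*(-3 + 2/(12 + l))) + 150 = 150 + l**2 + l*(-3 + 2/(12 + l)))
(F(-112) + 8418) + C(110) = (-112 + 8418) + (1800 + 110**3 + 9*110**2 + 116*110)/(12 + 110) = 8306 + (1800 + 1331000 + 9*12100 + 12760)/122 = 8306 + (1800 + 1331000 + 108900 + 12760)/122 = 8306 + (1/122)*1454460 = 8306 + 727230/61 = 1233896/61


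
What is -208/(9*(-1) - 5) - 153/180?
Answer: 1961/140 ≈ 14.007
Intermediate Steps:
-208/(9*(-1) - 5) - 153/180 = -208/(-9 - 5) - 153*1/180 = -208/(-14) - 17/20 = -208*(-1/14) - 17/20 = 104/7 - 17/20 = 1961/140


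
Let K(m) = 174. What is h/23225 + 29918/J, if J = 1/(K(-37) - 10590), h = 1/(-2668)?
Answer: -19309680011798401/61964300 ≈ -3.1163e+8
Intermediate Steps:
h = -1/2668 ≈ -0.00037481
J = -1/10416 (J = 1/(174 - 10590) = 1/(-10416) = -1/10416 ≈ -9.6006e-5)
h/23225 + 29918/J = -1/2668/23225 + 29918/(-1/10416) = -1/2668*1/23225 + 29918*(-10416) = -1/61964300 - 311625888 = -19309680011798401/61964300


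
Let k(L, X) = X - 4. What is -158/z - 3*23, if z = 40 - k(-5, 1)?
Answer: -3125/43 ≈ -72.674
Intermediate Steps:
k(L, X) = -4 + X
z = 43 (z = 40 - (-4 + 1) = 40 - 1*(-3) = 40 + 3 = 43)
-158/z - 3*23 = -158/43 - 3*23 = -158*1/43 - 69 = -158/43 - 69 = -3125/43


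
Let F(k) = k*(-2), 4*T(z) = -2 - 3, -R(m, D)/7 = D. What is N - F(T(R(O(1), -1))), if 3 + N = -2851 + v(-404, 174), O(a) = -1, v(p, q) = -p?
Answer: -4905/2 ≈ -2452.5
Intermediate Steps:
R(m, D) = -7*D
T(z) = -5/4 (T(z) = (-2 - 3)/4 = (¼)*(-5) = -5/4)
F(k) = -2*k
N = -2450 (N = -3 + (-2851 - 1*(-404)) = -3 + (-2851 + 404) = -3 - 2447 = -2450)
N - F(T(R(O(1), -1))) = -2450 - (-2)*(-5)/4 = -2450 - 1*5/2 = -2450 - 5/2 = -4905/2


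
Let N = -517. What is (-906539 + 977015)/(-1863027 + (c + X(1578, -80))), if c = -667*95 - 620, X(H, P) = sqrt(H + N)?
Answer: -135808097712/3713375247083 - 70476*sqrt(1061)/3713375247083 ≈ -0.036573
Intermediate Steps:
X(H, P) = sqrt(-517 + H) (X(H, P) = sqrt(H - 517) = sqrt(-517 + H))
c = -63985 (c = -63365 - 620 = -63985)
(-906539 + 977015)/(-1863027 + (c + X(1578, -80))) = (-906539 + 977015)/(-1863027 + (-63985 + sqrt(-517 + 1578))) = 70476/(-1863027 + (-63985 + sqrt(1061))) = 70476/(-1927012 + sqrt(1061))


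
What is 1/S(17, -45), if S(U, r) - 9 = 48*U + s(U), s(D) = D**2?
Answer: 1/1114 ≈ 0.00089767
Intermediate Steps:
S(U, r) = 9 + U**2 + 48*U (S(U, r) = 9 + (48*U + U**2) = 9 + (U**2 + 48*U) = 9 + U**2 + 48*U)
1/S(17, -45) = 1/(9 + 17**2 + 48*17) = 1/(9 + 289 + 816) = 1/1114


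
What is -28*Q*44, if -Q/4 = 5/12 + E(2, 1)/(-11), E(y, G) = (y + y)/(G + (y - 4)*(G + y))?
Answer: 36176/15 ≈ 2411.7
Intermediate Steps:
E(y, G) = 2*y/(G + (-4 + y)*(G + y)) (E(y, G) = (2*y)/(G + (-4 + y)*(G + y)) = 2*y/(G + (-4 + y)*(G + y)))
Q = -323/165 (Q = -4*(5/12 + (2*2/(2² - 4*2 - 3*1 + 1*2))/(-11)) = -4*(5*(1/12) + (2*2/(4 - 8 - 3 + 2))*(-1/11)) = -4*(5/12 + (2*2/(-5))*(-1/11)) = -4*(5/12 + (2*2*(-⅕))*(-1/11)) = -4*(5/12 - ⅘*(-1/11)) = -4*(5/12 + 4/55) = -4*323/660 = -323/165 ≈ -1.9576)
-28*Q*44 = -28*(-323/165)*44 = (9044/165)*44 = 36176/15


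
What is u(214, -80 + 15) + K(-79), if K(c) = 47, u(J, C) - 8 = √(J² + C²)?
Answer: 55 + √50021 ≈ 278.65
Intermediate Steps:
u(J, C) = 8 + √(C² + J²) (u(J, C) = 8 + √(J² + C²) = 8 + √(C² + J²))
u(214, -80 + 15) + K(-79) = (8 + √((-80 + 15)² + 214²)) + 47 = (8 + √((-65)² + 45796)) + 47 = (8 + √(4225 + 45796)) + 47 = (8 + √50021) + 47 = 55 + √50021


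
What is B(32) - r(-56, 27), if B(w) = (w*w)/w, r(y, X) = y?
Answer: 88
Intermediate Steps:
B(w) = w (B(w) = w²/w = w)
B(32) - r(-56, 27) = 32 - 1*(-56) = 32 + 56 = 88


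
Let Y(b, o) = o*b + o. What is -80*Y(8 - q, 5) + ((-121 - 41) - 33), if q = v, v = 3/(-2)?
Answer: -4395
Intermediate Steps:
v = -3/2 (v = 3*(-1/2) = -3/2 ≈ -1.5000)
q = -3/2 ≈ -1.5000
Y(b, o) = o + b*o (Y(b, o) = b*o + o = o + b*o)
-80*Y(8 - q, 5) + ((-121 - 41) - 33) = -400*(1 + (8 - 1*(-3/2))) + ((-121 - 41) - 33) = -400*(1 + (8 + 3/2)) + (-162 - 33) = -400*(1 + 19/2) - 195 = -400*21/2 - 195 = -80*105/2 - 195 = -4200 - 195 = -4395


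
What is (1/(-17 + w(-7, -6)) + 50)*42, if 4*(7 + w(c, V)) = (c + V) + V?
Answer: 241332/115 ≈ 2098.5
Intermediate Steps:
w(c, V) = -7 + V/2 + c/4 (w(c, V) = -7 + ((c + V) + V)/4 = -7 + ((V + c) + V)/4 = -7 + (c + 2*V)/4 = -7 + (V/2 + c/4) = -7 + V/2 + c/4)
(1/(-17 + w(-7, -6)) + 50)*42 = (1/(-17 + (-7 + (1/2)*(-6) + (1/4)*(-7))) + 50)*42 = (1/(-17 + (-7 - 3 - 7/4)) + 50)*42 = (1/(-17 - 47/4) + 50)*42 = (1/(-115/4) + 50)*42 = (-4/115 + 50)*42 = (5746/115)*42 = 241332/115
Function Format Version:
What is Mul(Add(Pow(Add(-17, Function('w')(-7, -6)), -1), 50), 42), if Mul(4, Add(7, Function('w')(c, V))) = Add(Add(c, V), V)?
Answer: Rational(241332, 115) ≈ 2098.5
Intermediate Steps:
Function('w')(c, V) = Add(-7, Mul(Rational(1, 2), V), Mul(Rational(1, 4), c)) (Function('w')(c, V) = Add(-7, Mul(Rational(1, 4), Add(Add(c, V), V))) = Add(-7, Mul(Rational(1, 4), Add(Add(V, c), V))) = Add(-7, Mul(Rational(1, 4), Add(c, Mul(2, V)))) = Add(-7, Add(Mul(Rational(1, 2), V), Mul(Rational(1, 4), c))) = Add(-7, Mul(Rational(1, 2), V), Mul(Rational(1, 4), c)))
Mul(Add(Pow(Add(-17, Function('w')(-7, -6)), -1), 50), 42) = Mul(Add(Pow(Add(-17, Add(-7, Mul(Rational(1, 2), -6), Mul(Rational(1, 4), -7))), -1), 50), 42) = Mul(Add(Pow(Add(-17, Add(-7, -3, Rational(-7, 4))), -1), 50), 42) = Mul(Add(Pow(Add(-17, Rational(-47, 4)), -1), 50), 42) = Mul(Add(Pow(Rational(-115, 4), -1), 50), 42) = Mul(Add(Rational(-4, 115), 50), 42) = Mul(Rational(5746, 115), 42) = Rational(241332, 115)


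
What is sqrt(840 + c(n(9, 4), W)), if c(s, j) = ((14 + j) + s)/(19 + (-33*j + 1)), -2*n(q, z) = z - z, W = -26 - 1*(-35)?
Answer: sqrt(64445989)/277 ≈ 28.981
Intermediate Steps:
W = 9 (W = -26 + 35 = 9)
n(q, z) = 0 (n(q, z) = -(z - z)/2 = -1/2*0 = 0)
c(s, j) = (14 + j + s)/(20 - 33*j) (c(s, j) = (14 + j + s)/(19 + (1 - 33*j)) = (14 + j + s)/(20 - 33*j))
sqrt(840 + c(n(9, 4), W)) = sqrt(840 + (-14 - 1*9 - 1*0)/(-20 + 33*9)) = sqrt(840 + (-14 - 9 + 0)/(-20 + 297)) = sqrt(840 - 23/277) = sqrt(232657/277) = sqrt(64445989)/277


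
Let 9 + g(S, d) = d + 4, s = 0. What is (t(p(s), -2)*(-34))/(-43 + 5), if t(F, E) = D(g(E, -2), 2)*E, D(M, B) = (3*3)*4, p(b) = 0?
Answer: -1224/19 ≈ -64.421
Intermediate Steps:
g(S, d) = -5 + d (g(S, d) = -9 + (d + 4) = -9 + (4 + d) = -5 + d)
D(M, B) = 36 (D(M, B) = 9*4 = 36)
t(F, E) = 36*E
(t(p(s), -2)*(-34))/(-43 + 5) = ((36*(-2))*(-34))/(-43 + 5) = -72*(-34)/(-38) = 2448*(-1/38) = -1224/19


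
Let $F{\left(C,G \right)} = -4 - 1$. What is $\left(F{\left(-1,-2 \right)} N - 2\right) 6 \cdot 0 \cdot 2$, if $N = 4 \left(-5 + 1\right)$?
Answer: $0$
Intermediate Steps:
$F{\left(C,G \right)} = -5$
$N = -16$ ($N = 4 \left(-4\right) = -16$)
$\left(F{\left(-1,-2 \right)} N - 2\right) 6 \cdot 0 \cdot 2 = \left(\left(-5\right) \left(-16\right) - 2\right) 6 \cdot 0 \cdot 2 = \left(80 - 2\right) 6 \cdot 0 = 78 \cdot 6 \cdot 0 = 468 \cdot 0 = 0$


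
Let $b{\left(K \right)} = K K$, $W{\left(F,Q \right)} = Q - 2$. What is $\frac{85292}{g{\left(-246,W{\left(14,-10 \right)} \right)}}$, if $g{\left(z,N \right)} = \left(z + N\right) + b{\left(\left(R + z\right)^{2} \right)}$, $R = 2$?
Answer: $\frac{42646}{1772267519} \approx 2.4063 \cdot 10^{-5}$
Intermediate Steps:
$W{\left(F,Q \right)} = -2 + Q$
$b{\left(K \right)} = K^{2}$
$g{\left(z,N \right)} = N + z + \left(2 + z\right)^{4}$ ($g{\left(z,N \right)} = \left(z + N\right) + \left(\left(2 + z\right)^{2}\right)^{2} = \left(N + z\right) + \left(2 + z\right)^{4} = N + z + \left(2 + z\right)^{4}$)
$\frac{85292}{g{\left(-246,W{\left(14,-10 \right)} \right)}} = \frac{85292}{\left(-2 - 10\right) - 246 + \left(2 - 246\right)^{4}} = \frac{85292}{-12 - 246 + \left(-244\right)^{4}} = \frac{85292}{-12 - 246 + 3544535296} = \frac{85292}{3544535038} = 85292 \cdot \frac{1}{3544535038} = \frac{42646}{1772267519}$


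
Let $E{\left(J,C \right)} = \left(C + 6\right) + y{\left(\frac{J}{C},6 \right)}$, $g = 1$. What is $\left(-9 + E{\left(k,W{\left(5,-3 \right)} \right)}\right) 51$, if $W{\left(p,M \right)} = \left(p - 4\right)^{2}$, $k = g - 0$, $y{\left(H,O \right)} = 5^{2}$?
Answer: $1173$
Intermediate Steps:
$y{\left(H,O \right)} = 25$
$k = 1$ ($k = 1 - 0 = 1 + 0 = 1$)
$W{\left(p,M \right)} = \left(-4 + p\right)^{2}$
$E{\left(J,C \right)} = 31 + C$ ($E{\left(J,C \right)} = \left(C + 6\right) + 25 = \left(6 + C\right) + 25 = 31 + C$)
$\left(-9 + E{\left(k,W{\left(5,-3 \right)} \right)}\right) 51 = \left(-9 + \left(31 + \left(-4 + 5\right)^{2}\right)\right) 51 = \left(-9 + \left(31 + 1^{2}\right)\right) 51 = \left(-9 + \left(31 + 1\right)\right) 51 = \left(-9 + 32\right) 51 = 23 \cdot 51 = 1173$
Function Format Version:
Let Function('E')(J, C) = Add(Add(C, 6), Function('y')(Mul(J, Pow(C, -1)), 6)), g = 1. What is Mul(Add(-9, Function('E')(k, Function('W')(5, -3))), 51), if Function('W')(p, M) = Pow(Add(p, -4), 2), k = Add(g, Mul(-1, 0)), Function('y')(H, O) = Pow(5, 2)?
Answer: 1173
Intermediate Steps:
Function('y')(H, O) = 25
k = 1 (k = Add(1, Mul(-1, 0)) = Add(1, 0) = 1)
Function('W')(p, M) = Pow(Add(-4, p), 2)
Function('E')(J, C) = Add(31, C) (Function('E')(J, C) = Add(Add(C, 6), 25) = Add(Add(6, C), 25) = Add(31, C))
Mul(Add(-9, Function('E')(k, Function('W')(5, -3))), 51) = Mul(Add(-9, Add(31, Pow(Add(-4, 5), 2))), 51) = Mul(Add(-9, Add(31, Pow(1, 2))), 51) = Mul(Add(-9, Add(31, 1)), 51) = Mul(Add(-9, 32), 51) = Mul(23, 51) = 1173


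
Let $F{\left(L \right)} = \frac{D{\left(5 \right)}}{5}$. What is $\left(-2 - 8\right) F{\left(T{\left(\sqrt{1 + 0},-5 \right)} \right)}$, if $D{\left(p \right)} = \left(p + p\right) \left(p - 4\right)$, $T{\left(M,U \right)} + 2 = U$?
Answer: $-20$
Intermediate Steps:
$T{\left(M,U \right)} = -2 + U$
$D{\left(p \right)} = 2 p \left(-4 + p\right)$
$F{\left(L \right)} = 2$ ($F{\left(L \right)} = \frac{2 \cdot 5 \left(-4 + 5\right)}{5} = 2 \cdot 5 \cdot 1 \cdot \frac{1}{5} = 10 \cdot \frac{1}{5} = 2$)
$\left(-2 - 8\right) F{\left(T{\left(\sqrt{1 + 0},-5 \right)} \right)} = \left(-2 - 8\right) 2 = \left(-10\right) 2 = -20$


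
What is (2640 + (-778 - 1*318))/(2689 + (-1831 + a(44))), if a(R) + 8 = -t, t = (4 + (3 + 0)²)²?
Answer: 1544/681 ≈ 2.2673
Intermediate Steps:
t = 169 (t = (4 + 3²)² = (4 + 9)² = 13² = 169)
a(R) = -177 (a(R) = -8 - 1*169 = -8 - 169 = -177)
(2640 + (-778 - 1*318))/(2689 + (-1831 + a(44))) = (2640 + (-778 - 1*318))/(2689 + (-1831 - 177)) = (2640 + (-778 - 318))/(2689 - 2008) = (2640 - 1096)/681 = 1544*(1/681) = 1544/681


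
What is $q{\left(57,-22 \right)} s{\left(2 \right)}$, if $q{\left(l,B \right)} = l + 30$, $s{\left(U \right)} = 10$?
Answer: $870$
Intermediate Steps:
$q{\left(l,B \right)} = 30 + l$
$q{\left(57,-22 \right)} s{\left(2 \right)} = \left(30 + 57\right) 10 = 87 \cdot 10 = 870$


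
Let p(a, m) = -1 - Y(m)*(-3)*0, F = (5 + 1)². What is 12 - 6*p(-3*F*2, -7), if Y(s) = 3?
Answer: 18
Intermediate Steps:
F = 36 (F = 6² = 36)
p(a, m) = -1 (p(a, m) = -1 - 3*(-3)*0 = -1 - (-9)*0 = -1 - 1*0 = -1 + 0 = -1)
12 - 6*p(-3*F*2, -7) = 12 - 6*(-1) = 12 + 6 = 18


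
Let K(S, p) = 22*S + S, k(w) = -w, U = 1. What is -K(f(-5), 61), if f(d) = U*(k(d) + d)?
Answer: 0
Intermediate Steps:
f(d) = 0 (f(d) = 1*(-d + d) = 1*0 = 0)
K(S, p) = 23*S
-K(f(-5), 61) = -23*0 = -1*0 = 0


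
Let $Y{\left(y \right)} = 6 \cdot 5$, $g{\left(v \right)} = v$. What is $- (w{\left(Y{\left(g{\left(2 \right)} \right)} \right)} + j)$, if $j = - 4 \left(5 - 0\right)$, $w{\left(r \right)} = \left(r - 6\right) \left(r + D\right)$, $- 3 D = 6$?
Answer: $-652$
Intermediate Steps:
$Y{\left(y \right)} = 30$
$D = -2$ ($D = \left(- \frac{1}{3}\right) 6 = -2$)
$w{\left(r \right)} = \left(-6 + r\right) \left(-2 + r\right)$ ($w{\left(r \right)} = \left(r - 6\right) \left(r - 2\right) = \left(-6 + r\right) \left(-2 + r\right)$)
$j = -20$ ($j = - 4 \left(5 + \left(-1 + 1\right)\right) = - 4 \left(5 + 0\right) = \left(-4\right) 5 = -20$)
$- (w{\left(Y{\left(g{\left(2 \right)} \right)} \right)} + j) = - (\left(12 + 30^{2} - 240\right) - 20) = - (\left(12 + 900 - 240\right) - 20) = - (672 - 20) = \left(-1\right) 652 = -652$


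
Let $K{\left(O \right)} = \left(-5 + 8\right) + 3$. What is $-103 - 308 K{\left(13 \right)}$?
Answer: $-1951$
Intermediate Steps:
$K{\left(O \right)} = 6$ ($K{\left(O \right)} = 3 + 3 = 6$)
$-103 - 308 K{\left(13 \right)} = -103 - 1848 = -1951$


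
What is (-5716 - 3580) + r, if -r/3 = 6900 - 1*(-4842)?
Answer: -44522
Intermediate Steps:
r = -35226 (r = -3*(6900 - 1*(-4842)) = -3*(6900 + 4842) = -3*11742 = -35226)
(-5716 - 3580) + r = (-5716 - 3580) - 35226 = -9296 - 35226 = -44522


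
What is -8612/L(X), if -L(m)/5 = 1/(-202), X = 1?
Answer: -1739624/5 ≈ -3.4793e+5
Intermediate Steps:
L(m) = 5/202 (L(m) = -5/(-202) = -5*(-1/202) = 5/202)
-8612/L(X) = -8612/5/202 = -8612*202/5 = -1739624/5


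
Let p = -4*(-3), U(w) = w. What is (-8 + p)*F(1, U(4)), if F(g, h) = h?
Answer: 16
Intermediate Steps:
p = 12
(-8 + p)*F(1, U(4)) = (-8 + 12)*4 = 4*4 = 16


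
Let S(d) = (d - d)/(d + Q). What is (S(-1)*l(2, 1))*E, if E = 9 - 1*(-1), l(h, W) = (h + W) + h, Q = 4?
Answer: 0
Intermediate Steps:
l(h, W) = W + 2*h (l(h, W) = (W + h) + h = W + 2*h)
S(d) = 0 (S(d) = (d - d)/(d + 4) = 0/(4 + d) = 0)
E = 10 (E = 9 + 1 = 10)
(S(-1)*l(2, 1))*E = (0*(1 + 2*2))*10 = (0*(1 + 4))*10 = (0*5)*10 = 0*10 = 0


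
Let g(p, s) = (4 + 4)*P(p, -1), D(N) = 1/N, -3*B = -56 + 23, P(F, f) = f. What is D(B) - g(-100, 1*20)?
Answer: 89/11 ≈ 8.0909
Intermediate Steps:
B = 11 (B = -(-56 + 23)/3 = -1/3*(-33) = 11)
g(p, s) = -8 (g(p, s) = (4 + 4)*(-1) = 8*(-1) = -8)
D(B) - g(-100, 1*20) = 1/11 - 1*(-8) = 1/11 + 8 = 89/11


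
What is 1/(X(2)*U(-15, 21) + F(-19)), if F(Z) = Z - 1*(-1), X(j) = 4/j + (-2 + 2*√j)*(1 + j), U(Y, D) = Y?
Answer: -7/2406 - 5*√2/802 ≈ -0.011726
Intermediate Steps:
X(j) = 4/j + (1 + j)*(-2 + 2*√j)
F(Z) = 1 + Z (F(Z) = Z + 1 = 1 + Z)
1/(X(2)*U(-15, 21) + F(-19)) = 1/((2*(2 + 2*(-1 + √2 + 2^(3/2) - 1*2))/2)*(-15) + (1 - 19)) = 1/((2*(½)*(2 + 2*(-1 + √2 + 2*√2 - 2)))*(-15) - 18) = 1/((2*(½)*(2 + 2*(-3 + 3*√2)))*(-15) - 18) = 1/((2*(½)*(2 + (-6 + 6*√2)))*(-15) - 18) = 1/((2*(½)*(-4 + 6*√2))*(-15) - 18) = 1/((-4 + 6*√2)*(-15) - 18) = 1/((60 - 90*√2) - 18) = 1/(42 - 90*√2)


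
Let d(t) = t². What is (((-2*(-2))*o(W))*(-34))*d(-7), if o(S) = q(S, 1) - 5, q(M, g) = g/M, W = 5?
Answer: 159936/5 ≈ 31987.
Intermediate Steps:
o(S) = -5 + 1/S (o(S) = 1/S - 5 = -5 + 1/S)
(((-2*(-2))*o(W))*(-34))*d(-7) = (((-2*(-2))*(-5 + 1/5))*(-34))*(-7)² = ((4*(-5 + ⅕))*(-34))*49 = ((4*(-24/5))*(-34))*49 = -96/5*(-34)*49 = (3264/5)*49 = 159936/5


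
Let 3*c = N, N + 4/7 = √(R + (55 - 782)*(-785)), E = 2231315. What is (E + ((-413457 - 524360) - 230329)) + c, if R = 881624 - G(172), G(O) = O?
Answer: 22326545/21 + √1452147/3 ≈ 1.0636e+6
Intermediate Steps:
R = 881452 (R = 881624 - 1*172 = 881624 - 172 = 881452)
N = -4/7 + √1452147 (N = -4/7 + √(881452 + (55 - 782)*(-785)) = -4/7 + √(881452 - 727*(-785)) = -4/7 + √(881452 + 570695) = -4/7 + √1452147 ≈ 1204.5)
c = -4/21 + √1452147/3 (c = (-4/7 + √1452147)/3 = -4/21 + √1452147/3 ≈ 401.49)
(E + ((-413457 - 524360) - 230329)) + c = (2231315 + ((-413457 - 524360) - 230329)) + (-4/21 + √1452147/3) = (2231315 + (-937817 - 230329)) + (-4/21 + √1452147/3) = (2231315 - 1168146) + (-4/21 + √1452147/3) = 1063169 + (-4/21 + √1452147/3) = 22326545/21 + √1452147/3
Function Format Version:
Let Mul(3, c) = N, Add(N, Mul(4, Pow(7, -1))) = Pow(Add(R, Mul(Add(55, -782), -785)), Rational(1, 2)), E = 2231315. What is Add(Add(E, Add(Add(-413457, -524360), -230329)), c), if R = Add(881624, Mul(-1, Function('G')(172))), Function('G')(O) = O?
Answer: Add(Rational(22326545, 21), Mul(Rational(1, 3), Pow(1452147, Rational(1, 2)))) ≈ 1.0636e+6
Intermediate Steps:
R = 881452 (R = Add(881624, Mul(-1, 172)) = Add(881624, -172) = 881452)
N = Add(Rational(-4, 7), Pow(1452147, Rational(1, 2))) (N = Add(Rational(-4, 7), Pow(Add(881452, Mul(Add(55, -782), -785)), Rational(1, 2))) = Add(Rational(-4, 7), Pow(Add(881452, Mul(-727, -785)), Rational(1, 2))) = Add(Rational(-4, 7), Pow(Add(881452, 570695), Rational(1, 2))) = Add(Rational(-4, 7), Pow(1452147, Rational(1, 2))) ≈ 1204.5)
c = Add(Rational(-4, 21), Mul(Rational(1, 3), Pow(1452147, Rational(1, 2)))) (c = Mul(Rational(1, 3), Add(Rational(-4, 7), Pow(1452147, Rational(1, 2)))) = Add(Rational(-4, 21), Mul(Rational(1, 3), Pow(1452147, Rational(1, 2)))) ≈ 401.49)
Add(Add(E, Add(Add(-413457, -524360), -230329)), c) = Add(Add(2231315, Add(Add(-413457, -524360), -230329)), Add(Rational(-4, 21), Mul(Rational(1, 3), Pow(1452147, Rational(1, 2))))) = Add(Add(2231315, Add(-937817, -230329)), Add(Rational(-4, 21), Mul(Rational(1, 3), Pow(1452147, Rational(1, 2))))) = Add(Add(2231315, -1168146), Add(Rational(-4, 21), Mul(Rational(1, 3), Pow(1452147, Rational(1, 2))))) = Add(1063169, Add(Rational(-4, 21), Mul(Rational(1, 3), Pow(1452147, Rational(1, 2))))) = Add(Rational(22326545, 21), Mul(Rational(1, 3), Pow(1452147, Rational(1, 2))))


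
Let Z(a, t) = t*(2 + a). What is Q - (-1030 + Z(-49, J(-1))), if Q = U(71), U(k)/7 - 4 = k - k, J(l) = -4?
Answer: 870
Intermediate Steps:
U(k) = 28 (U(k) = 28 + 7*(k - k) = 28 + 7*0 = 28 + 0 = 28)
Q = 28
Q - (-1030 + Z(-49, J(-1))) = 28 - (-1030 - 4*(2 - 49)) = 28 - (-1030 - 4*(-47)) = 28 - (-1030 + 188) = 28 - 1*(-842) = 28 + 842 = 870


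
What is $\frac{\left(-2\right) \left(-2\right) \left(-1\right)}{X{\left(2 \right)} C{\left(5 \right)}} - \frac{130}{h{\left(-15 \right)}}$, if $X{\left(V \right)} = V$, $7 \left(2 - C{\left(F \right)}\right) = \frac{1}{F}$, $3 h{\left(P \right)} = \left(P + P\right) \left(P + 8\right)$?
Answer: $- \frac{1387}{483} \approx -2.8716$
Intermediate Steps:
$h{\left(P \right)} = \frac{2 P \left(8 + P\right)}{3}$ ($h{\left(P \right)} = \frac{\left(P + P\right) \left(P + 8\right)}{3} = \frac{2 P \left(8 + P\right)}{3}$)
$C{\left(F \right)} = 2 - \frac{1}{7 F}$
$\frac{\left(-2\right) \left(-2\right) \left(-1\right)}{X{\left(2 \right)} C{\left(5 \right)}} - \frac{130}{h{\left(-15 \right)}} = \frac{\left(-2\right) \left(-2\right) \left(-1\right)}{2 \left(2 - \frac{1}{7 \cdot 5}\right)} - \frac{130}{\frac{2}{3} \left(-15\right) \left(8 - 15\right)} = \frac{4 \left(-1\right)}{2 \left(2 - \frac{1}{35}\right)} - \frac{130}{\frac{2}{3} \left(-15\right) \left(-7\right)} = - \frac{4}{2 \left(2 - \frac{1}{35}\right)} - \frac{130}{70} = - \frac{4}{2 \cdot \frac{69}{35}} - \frac{13}{7} = - \frac{4}{\frac{138}{35}} - \frac{13}{7} = \left(-4\right) \frac{35}{138} - \frac{13}{7} = - \frac{70}{69} - \frac{13}{7} = - \frac{1387}{483}$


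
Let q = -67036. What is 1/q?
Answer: -1/67036 ≈ -1.4917e-5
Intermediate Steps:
1/q = 1/(-67036) = -1/67036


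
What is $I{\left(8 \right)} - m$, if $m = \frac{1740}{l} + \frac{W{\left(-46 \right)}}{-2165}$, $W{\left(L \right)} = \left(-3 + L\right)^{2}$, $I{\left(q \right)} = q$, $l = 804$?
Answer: $\frac{1007382}{145055} \approx 6.9448$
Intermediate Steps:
$m = \frac{153058}{145055}$ ($m = \frac{1740}{804} + \frac{\left(-3 - 46\right)^{2}}{-2165} = 1740 \cdot \frac{1}{804} + \left(-49\right)^{2} \left(- \frac{1}{2165}\right) = \frac{145}{67} + 2401 \left(- \frac{1}{2165}\right) = \frac{145}{67} - \frac{2401}{2165} = \frac{153058}{145055} \approx 1.0552$)
$I{\left(8 \right)} - m = 8 - \frac{153058}{145055} = \frac{1007382}{145055}$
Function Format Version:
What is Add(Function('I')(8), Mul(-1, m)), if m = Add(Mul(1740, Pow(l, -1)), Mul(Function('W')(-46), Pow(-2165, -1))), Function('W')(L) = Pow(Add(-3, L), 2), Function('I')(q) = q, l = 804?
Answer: Rational(1007382, 145055) ≈ 6.9448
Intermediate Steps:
m = Rational(153058, 145055) (m = Add(Mul(1740, Pow(804, -1)), Mul(Pow(Add(-3, -46), 2), Pow(-2165, -1))) = Add(Mul(1740, Rational(1, 804)), Mul(Pow(-49, 2), Rational(-1, 2165))) = Add(Rational(145, 67), Mul(2401, Rational(-1, 2165))) = Add(Rational(145, 67), Rational(-2401, 2165)) = Rational(153058, 145055) ≈ 1.0552)
Add(Function('I')(8), Mul(-1, m)) = Add(8, Mul(-1, Rational(153058, 145055))) = Add(8, Rational(-153058, 145055)) = Rational(1007382, 145055)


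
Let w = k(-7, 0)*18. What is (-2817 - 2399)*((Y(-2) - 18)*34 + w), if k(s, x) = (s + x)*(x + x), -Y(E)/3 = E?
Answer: 2128128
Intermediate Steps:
Y(E) = -3*E
k(s, x) = 2*x*(s + x) (k(s, x) = (s + x)*(2*x) = 2*x*(s + x))
w = 0 (w = (2*0*(-7 + 0))*18 = (2*0*(-7))*18 = 0*18 = 0)
(-2817 - 2399)*((Y(-2) - 18)*34 + w) = (-2817 - 2399)*((-3*(-2) - 18)*34 + 0) = -5216*((6 - 18)*34 + 0) = -5216*(-12*34 + 0) = -5216*(-408 + 0) = -5216*(-408) = 2128128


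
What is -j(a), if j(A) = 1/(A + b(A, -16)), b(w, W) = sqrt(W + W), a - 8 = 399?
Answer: I/(-407*I + 4*sqrt(2)) ≈ -0.0024565 + 3.4143e-5*I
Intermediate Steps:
a = 407 (a = 8 + 399 = 407)
b(w, W) = sqrt(2)*sqrt(W) (b(w, W) = sqrt(2*W) = sqrt(2)*sqrt(W))
j(A) = 1/(A + 4*I*sqrt(2)) (j(A) = 1/(A + sqrt(2)*sqrt(-16)) = 1/(A + sqrt(2)*(4*I)) = 1/(A + 4*I*sqrt(2)))
-j(a) = -1/(407 + 4*I*sqrt(2))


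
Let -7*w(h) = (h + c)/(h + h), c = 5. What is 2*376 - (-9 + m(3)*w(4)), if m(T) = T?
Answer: 42643/56 ≈ 761.48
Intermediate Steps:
w(h) = -(5 + h)/(14*h) (w(h) = -(h + 5)/(7*(h + h)) = -(5 + h)/(7*(2*h)) = -(5 + h)*1/(2*h)/7 = -(5 + h)/(14*h))
2*376 - (-9 + m(3)*w(4)) = 2*376 - (-9 + 3*((1/14)*(-5 - 1*4)/4)) = 752 - (-9 + 3*((1/14)*(¼)*(-5 - 4))) = 752 - (-9 + 3*((1/14)*(¼)*(-9))) = 752 - (-9 + 3*(-9/56)) = 752 - (-9 - 27/56) = 752 - 1*(-531/56) = 752 + 531/56 = 42643/56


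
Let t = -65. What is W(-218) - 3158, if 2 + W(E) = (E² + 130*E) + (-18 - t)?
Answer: 16071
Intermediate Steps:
W(E) = 45 + E² + 130*E (W(E) = -2 + ((E² + 130*E) + (-18 - 1*(-65))) = -2 + ((E² + 130*E) + (-18 + 65)) = -2 + ((E² + 130*E) + 47) = -2 + (47 + E² + 130*E) = 45 + E² + 130*E)
W(-218) - 3158 = (45 + (-218)² + 130*(-218)) - 3158 = (45 + 47524 - 28340) - 3158 = 19229 - 3158 = 16071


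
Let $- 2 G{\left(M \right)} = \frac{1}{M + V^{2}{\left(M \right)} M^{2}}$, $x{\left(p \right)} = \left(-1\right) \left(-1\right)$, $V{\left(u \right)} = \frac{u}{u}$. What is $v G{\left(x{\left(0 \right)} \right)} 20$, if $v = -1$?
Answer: $5$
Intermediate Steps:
$V{\left(u \right)} = 1$
$x{\left(p \right)} = 1$
$G{\left(M \right)} = - \frac{1}{2 \left(M + M^{2}\right)}$ ($G{\left(M \right)} = - \frac{1}{2 \left(M + 1^{2} M^{2}\right)} = - \frac{1}{2 \left(M + 1 M^{2}\right)} = - \frac{1}{2 \left(M + M^{2}\right)}$)
$v G{\left(x{\left(0 \right)} \right)} 20 = - \frac{-1}{2 \cdot 1 \left(1 + 1\right)} 20 = - \frac{\left(-1\right) 1}{2 \cdot 2} \cdot 20 = \left(-1\right) \left(- \frac{1}{4}\right) 20 = \frac{1}{4} \cdot 20 = 5$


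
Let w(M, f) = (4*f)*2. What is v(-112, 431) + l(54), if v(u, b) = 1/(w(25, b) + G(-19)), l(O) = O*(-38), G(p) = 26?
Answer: -7128647/3474 ≈ -2052.0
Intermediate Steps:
w(M, f) = 8*f
l(O) = -38*O
v(u, b) = 1/(26 + 8*b) (v(u, b) = 1/(8*b + 26) = 1/(26 + 8*b))
v(-112, 431) + l(54) = 1/(2*(13 + 4*431)) - 38*54 = 1/(2*(13 + 1724)) - 2052 = (½)/1737 - 2052 = (½)*(1/1737) - 2052 = 1/3474 - 2052 = -7128647/3474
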